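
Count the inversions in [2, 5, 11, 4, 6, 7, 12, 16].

Element-by-element contributions:
2: 0
5: 1
11: 3
4: 0
6: 0
7: 0
12: 0
16: 0
Sum: 0 + 1 + 3 + 0 + 0 + 0 + 0 + 0 = 4

4 inversions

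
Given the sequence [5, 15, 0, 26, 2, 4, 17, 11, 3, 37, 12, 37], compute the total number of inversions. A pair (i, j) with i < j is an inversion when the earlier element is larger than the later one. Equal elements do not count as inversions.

22 out-of-order pairs

Sweep left to right; for each value list the smaller values that follow it:
5: 4
15: 6
0: 0
26: 6
2: 0
4: 1
17: 3
11: 1
3: 0
37: 1
12: 0
37: 0
Sum: 4 + 6 + 0 + 6 + 0 + 1 + 3 + 1 + 0 + 1 + 0 + 0 = 22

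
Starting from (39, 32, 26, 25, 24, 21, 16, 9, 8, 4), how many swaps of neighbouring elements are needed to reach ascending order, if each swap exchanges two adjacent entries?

There are 45 adjacent swaps.

Minimum adjacent swaps = number of inversions (each swap of adjacent out-of-order elements removes one inversion and no swap can remove more).
Count inversions — for each element, later elements that are smaller:
39: 32, 26, 25, 24, 21, 16, 9, 8, 4 → 9
32: 26, 25, 24, 21, 16, 9, 8, 4 → 8
26: 25, 24, 21, 16, 9, 8, 4 → 7
25: 24, 21, 16, 9, 8, 4 → 6
24: 21, 16, 9, 8, 4 → 5
21: 16, 9, 8, 4 → 4
16: 9, 8, 4 → 3
9: 8, 4 → 2
8: 4 → 1
4: none → 0
Total inversions: 9 + 8 + 7 + 6 + 5 + 4 + 3 + 2 + 1 + 0 = 45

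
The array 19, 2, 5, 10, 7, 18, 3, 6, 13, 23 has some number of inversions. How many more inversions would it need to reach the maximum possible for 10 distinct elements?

Maximum inversions for 10 distinct elements is C(10, 2) = 10·9/2 = 45.
Current inversions — for each element, count later smaller elements:
19: 8
2: 0
5: 1
10: 3
7: 2
18: 3
3: 0
6: 0
13: 0
23: 0
Current total: 8 + 0 + 1 + 3 + 2 + 3 + 0 + 0 + 0 + 0 = 17
Shortfall: 45 − 17 = 28

28 inversions short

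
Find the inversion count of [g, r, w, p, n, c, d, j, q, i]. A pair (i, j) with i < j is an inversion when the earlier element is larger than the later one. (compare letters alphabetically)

27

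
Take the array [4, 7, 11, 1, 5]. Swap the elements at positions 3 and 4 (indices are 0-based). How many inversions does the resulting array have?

Positions 3 and 4 hold 1 and 5; after swapping, the array is [4, 7, 11, 5, 1].
For each element, count later entries that are smaller:
4 → 1 → 1
7 → 5, 1 → 2
11 → 5, 1 → 2
5 → 1 → 1
1 → none → 0
Sum: 1 + 2 + 2 + 1 + 0 = 6

6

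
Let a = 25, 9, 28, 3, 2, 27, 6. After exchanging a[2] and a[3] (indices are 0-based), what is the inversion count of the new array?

Inversions: 12

Positions 2 and 3 hold 28 and 3; after swapping, the array is [25, 9, 3, 28, 2, 27, 6].
Element-by-element contributions:
25: 4
9: 3
3: 1
28: 3
2: 0
27: 1
6: 0
Sum: 4 + 3 + 1 + 3 + 0 + 1 + 0 = 12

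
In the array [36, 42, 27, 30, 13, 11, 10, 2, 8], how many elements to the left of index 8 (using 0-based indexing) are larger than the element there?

7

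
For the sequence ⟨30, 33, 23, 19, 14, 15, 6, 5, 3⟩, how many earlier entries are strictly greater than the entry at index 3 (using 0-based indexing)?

The element at index 3 is 19.
Elements before it: 30, 33, 23
Those larger than 19: 30, 33, 23

3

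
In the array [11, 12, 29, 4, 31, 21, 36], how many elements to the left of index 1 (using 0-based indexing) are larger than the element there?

The element at index 1 is 12.
Elements before it: 11
None of them are larger than 12.

0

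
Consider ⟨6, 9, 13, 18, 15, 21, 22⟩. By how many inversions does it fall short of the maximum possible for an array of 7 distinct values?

20 inversions short

Maximum inversions for 7 distinct elements is C(7, 2) = 7·6/2 = 21.
Current inversions — for each element, count later smaller elements:
6: 0
9: 0
13: 0
18: 1
15: 0
21: 0
22: 0
Current total: 0 + 0 + 0 + 1 + 0 + 0 + 0 = 1
Shortfall: 21 − 1 = 20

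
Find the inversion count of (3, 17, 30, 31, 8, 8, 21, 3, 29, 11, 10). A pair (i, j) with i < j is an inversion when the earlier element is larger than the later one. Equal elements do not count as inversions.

27

Element-by-element contributions:
3 → none → 0
17 → 8, 8, 3, 11, 10 → 5
30 → 8, 8, 21, 3, 29, 11, 10 → 7
31 → 8, 8, 21, 3, 29, 11, 10 → 7
8 → 3 → 1
8 → 3 → 1
21 → 3, 11, 10 → 3
3 → none → 0
29 → 11, 10 → 2
11 → 10 → 1
10 → none → 0
Sum: 0 + 5 + 7 + 7 + 1 + 1 + 3 + 0 + 2 + 1 + 0 = 27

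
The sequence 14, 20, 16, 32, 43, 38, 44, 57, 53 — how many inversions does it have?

Count, for each position, how many later elements it exceeds:
14 → none → 0
20 → 16 → 1
16 → none → 0
32 → none → 0
43 → 38 → 1
38 → none → 0
44 → none → 0
57 → 53 → 1
53 → none → 0
Sum: 0 + 1 + 0 + 0 + 1 + 0 + 0 + 1 + 0 = 3

3 inversions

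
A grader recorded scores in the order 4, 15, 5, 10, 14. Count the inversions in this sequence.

Listing every pair i<j with a[i]>a[j] (using 0-based positions):
(1,2): 15 > 5
(1,3): 15 > 10
(1,4): 15 > 14
That's 3 pairs.

3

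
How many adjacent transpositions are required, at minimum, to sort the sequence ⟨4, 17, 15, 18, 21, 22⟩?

1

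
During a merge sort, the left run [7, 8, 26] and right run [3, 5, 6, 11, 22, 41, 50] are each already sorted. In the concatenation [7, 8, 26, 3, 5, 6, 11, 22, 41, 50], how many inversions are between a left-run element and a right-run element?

Count, for every r in R, how many entries of L exceed r:
r = 3: 7, 8, 26 → 3
r = 5: 7, 8, 26 → 3
r = 6: 7, 8, 26 → 3
r = 11: 26 → 1
r = 22: 26 → 1
r = 41: none → 0
r = 50: none → 0
Cross-inversions: 3 + 3 + 3 + 1 + 1 + 0 + 0 = 11

11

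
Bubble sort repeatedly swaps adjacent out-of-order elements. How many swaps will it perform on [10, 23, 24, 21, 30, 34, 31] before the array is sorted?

3

Minimum adjacent swaps = number of inversions (each swap of adjacent out-of-order elements removes one inversion and no swap can remove more).
Count inversions — for each element, later elements that are smaller:
10: none → 0
23: 21 → 1
24: 21 → 1
21: none → 0
30: none → 0
34: 31 → 1
31: none → 0
Total inversions: 0 + 1 + 1 + 0 + 0 + 1 + 0 = 3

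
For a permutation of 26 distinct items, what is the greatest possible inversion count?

The maximum occurs when the array is in strictly decreasing order: every one of the C(26, 2) pairs is inverted.
C(26, 2) = 26·25/2 = 325

Inversions: 325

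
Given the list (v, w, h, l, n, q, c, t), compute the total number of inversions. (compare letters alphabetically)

Count, for each position, how many later elements it exceeds:
v → h, l, n, q, c, t → 6
w → h, l, n, q, c, t → 6
h → c → 1
l → c → 1
n → c → 1
q → c → 1
c → none → 0
t → none → 0
Sum: 6 + 6 + 1 + 1 + 1 + 1 + 0 + 0 = 16

Inversions: 16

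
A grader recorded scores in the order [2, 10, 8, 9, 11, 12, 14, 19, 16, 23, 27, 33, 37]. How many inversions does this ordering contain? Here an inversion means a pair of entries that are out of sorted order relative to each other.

There are 3 out-of-order pairs.

Element-by-element contributions:
2: 0
10: 2
8: 0
9: 0
11: 0
12: 0
14: 0
19: 1
16: 0
23: 0
27: 0
33: 0
37: 0
Sum: 0 + 2 + 0 + 0 + 0 + 0 + 0 + 1 + 0 + 0 + 0 + 0 + 0 = 3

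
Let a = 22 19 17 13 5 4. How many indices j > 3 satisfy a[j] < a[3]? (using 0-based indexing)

2 such elements

The element at index 3 is 13.
Elements after it: 5, 4
Those smaller than 13: 5, 4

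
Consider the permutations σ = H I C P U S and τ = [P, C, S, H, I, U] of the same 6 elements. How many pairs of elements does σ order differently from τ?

Assign each item its position (1..6) in the first ordering, then rewrite the second ordering as that position sequence:
positions: H→1, I→2, C→3, P→4, U→5, S→6
second ordering as positions: [4, 3, 6, 1, 2, 5]
Discordant pairs = inversions in this position sequence.
4: 3, 1, 2 → 3
3: 1, 2 → 2
6: 1, 2, 5 → 3
1: 0
2: 0
5: 0
Total: 3 + 2 + 3 + 0 + 0 + 0 = 8

8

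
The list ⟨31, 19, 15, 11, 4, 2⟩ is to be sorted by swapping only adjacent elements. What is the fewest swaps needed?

Each adjacent swap fixes exactly one inversion, so the minimum swap count equals the number of inversions.
Count inversions — for each element, later elements that are smaller:
31: 19, 15, 11, 4, 2 → 5
19: 15, 11, 4, 2 → 4
15: 11, 4, 2 → 3
11: 4, 2 → 2
4: 2 → 1
2: none → 0
Total inversions: 5 + 4 + 3 + 2 + 1 + 0 = 15

15 swaps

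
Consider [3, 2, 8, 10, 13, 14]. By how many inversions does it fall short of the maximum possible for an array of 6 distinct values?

Maximum inversions for 6 distinct elements is C(6, 2) = 6·5/2 = 15.
Current inversions — for each element, count later smaller elements:
3: 1
2: 0
8: 0
10: 0
13: 0
14: 0
Current total: 1 + 0 + 0 + 0 + 0 + 0 = 1
Shortfall: 15 − 1 = 14

14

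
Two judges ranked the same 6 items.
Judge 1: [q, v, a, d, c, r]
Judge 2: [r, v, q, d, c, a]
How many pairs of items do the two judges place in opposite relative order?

8 discordant pairs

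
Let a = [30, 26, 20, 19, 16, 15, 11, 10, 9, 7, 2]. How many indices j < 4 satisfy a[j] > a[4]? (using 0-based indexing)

The element at index 4 is 16.
Elements before it: 30, 26, 20, 19
Those larger than 16: 30, 26, 20, 19

4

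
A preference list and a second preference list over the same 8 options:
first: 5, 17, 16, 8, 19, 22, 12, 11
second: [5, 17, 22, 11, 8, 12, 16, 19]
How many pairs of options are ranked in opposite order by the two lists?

Assign each item its position (1..8) in the first ordering, then rewrite the second ordering as that position sequence:
positions: 5→1, 17→2, 16→3, 8→4, 19→5, 22→6, 12→7, 11→8
second ordering as positions: [1, 2, 6, 8, 4, 7, 3, 5]
Discordant pairs = inversions in this position sequence.
1: 0
2: 0
6: 4, 3, 5 → 3
8: 4, 7, 3, 5 → 4
4: 3 → 1
7: 3, 5 → 2
3: 0
5: 0
Total: 0 + 0 + 3 + 4 + 1 + 2 + 0 + 0 = 10

10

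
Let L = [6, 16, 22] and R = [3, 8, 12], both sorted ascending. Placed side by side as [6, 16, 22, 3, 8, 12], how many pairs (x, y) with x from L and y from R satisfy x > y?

For each element r of the right run, count left-run elements greater than r:
r = 3: 6, 16, 22 → 3
r = 8: 16, 22 → 2
r = 12: 16, 22 → 2
Cross-inversions: 3 + 2 + 2 = 7

7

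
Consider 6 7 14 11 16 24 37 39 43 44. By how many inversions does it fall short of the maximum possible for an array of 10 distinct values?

44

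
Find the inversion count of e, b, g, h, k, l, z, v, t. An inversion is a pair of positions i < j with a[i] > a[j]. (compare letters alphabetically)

4

Count, for each position, how many later elements it exceeds:
e: 1
b: 0
g: 0
h: 0
k: 0
l: 0
z: 2
v: 1
t: 0
Sum: 1 + 0 + 0 + 0 + 0 + 0 + 2 + 1 + 0 = 4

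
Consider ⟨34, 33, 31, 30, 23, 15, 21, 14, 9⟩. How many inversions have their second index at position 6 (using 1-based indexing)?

The element at index 6 is 15.
Elements before it: 34, 33, 31, 30, 23
Those larger than 15: 34, 33, 31, 30, 23

5 such elements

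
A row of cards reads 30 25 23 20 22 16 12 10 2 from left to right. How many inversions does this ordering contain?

35 out-of-order pairs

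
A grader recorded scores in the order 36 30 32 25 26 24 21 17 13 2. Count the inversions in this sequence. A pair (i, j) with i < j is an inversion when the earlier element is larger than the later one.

Inversions: 43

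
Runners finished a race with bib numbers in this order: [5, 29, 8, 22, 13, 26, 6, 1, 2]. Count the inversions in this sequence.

24

For each element, count later entries that are smaller:
5 → 1, 2 → 2
29 → 8, 22, 13, 26, 6, 1, 2 → 7
8 → 6, 1, 2 → 3
22 → 13, 6, 1, 2 → 4
13 → 6, 1, 2 → 3
26 → 6, 1, 2 → 3
6 → 1, 2 → 2
1 → none → 0
2 → none → 0
Sum: 2 + 7 + 3 + 4 + 3 + 3 + 2 + 0 + 0 = 24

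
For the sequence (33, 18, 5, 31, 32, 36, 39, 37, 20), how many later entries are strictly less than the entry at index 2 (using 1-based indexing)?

The element at index 2 is 18.
Elements after it: 5, 31, 32, 36, 39, 37, 20
Those smaller than 18: 5

1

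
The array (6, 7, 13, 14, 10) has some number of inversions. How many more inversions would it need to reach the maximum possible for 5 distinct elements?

8

Maximum inversions for 5 distinct elements is C(5, 2) = 5·4/2 = 10.
Current inversions — for each element, count later smaller elements:
6: 0
7: 0
13: 1
14: 1
10: 0
Current total: 0 + 0 + 1 + 1 + 0 = 2
Shortfall: 10 − 2 = 8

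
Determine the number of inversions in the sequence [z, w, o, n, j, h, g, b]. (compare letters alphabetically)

Sweep left to right; for each value list the smaller values that follow it:
z: 7
w: 6
o: 5
n: 4
j: 3
h: 2
g: 1
b: 0
Sum: 7 + 6 + 5 + 4 + 3 + 2 + 1 + 0 = 28

28 out-of-order pairs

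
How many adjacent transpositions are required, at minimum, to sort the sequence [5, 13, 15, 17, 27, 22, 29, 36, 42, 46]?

1 adjacent swap

Each adjacent swap fixes exactly one inversion, so the minimum swap count equals the number of inversions.
Count inversions — for each element, later elements that are smaller:
5: none → 0
13: none → 0
15: none → 0
17: none → 0
27: 22 → 1
22: none → 0
29: none → 0
36: none → 0
42: none → 0
46: none → 0
Total inversions: 0 + 0 + 0 + 0 + 1 + 0 + 0 + 0 + 0 + 0 = 1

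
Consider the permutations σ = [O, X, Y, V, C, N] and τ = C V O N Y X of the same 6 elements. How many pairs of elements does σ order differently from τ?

Assign each item its position (1..6) in the first ordering, then rewrite the second ordering as that position sequence:
positions: O→1, X→2, Y→3, V→4, C→5, N→6
second ordering as positions: [5, 4, 1, 6, 3, 2]
Discordant pairs = inversions in this position sequence.
5: 4, 1, 3, 2 → 4
4: 1, 3, 2 → 3
1: 0
6: 3, 2 → 2
3: 2 → 1
2: 0
Total: 4 + 3 + 0 + 2 + 1 + 0 = 10

10 discordant pairs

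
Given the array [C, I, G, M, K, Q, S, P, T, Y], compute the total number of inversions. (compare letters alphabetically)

4

For each element, count later entries that are smaller:
C → none → 0
I → G → 1
G → none → 0
M → K → 1
K → none → 0
Q → P → 1
S → P → 1
P → none → 0
T → none → 0
Y → none → 0
Sum: 0 + 1 + 0 + 1 + 0 + 1 + 1 + 0 + 0 + 0 = 4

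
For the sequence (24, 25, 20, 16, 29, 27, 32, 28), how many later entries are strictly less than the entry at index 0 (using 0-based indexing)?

2 such elements

The element at index 0 is 24.
Elements after it: 25, 20, 16, 29, 27, 32, 28
Those smaller than 24: 20, 16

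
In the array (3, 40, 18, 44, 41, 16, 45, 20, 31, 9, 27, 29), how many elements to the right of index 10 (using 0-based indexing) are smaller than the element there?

0 such elements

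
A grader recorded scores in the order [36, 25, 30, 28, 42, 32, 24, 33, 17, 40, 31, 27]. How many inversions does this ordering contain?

Element-by-element contributions:
36: 9
25: 2
30: 4
28: 3
42: 7
32: 4
24: 1
33: 3
17: 0
40: 2
31: 1
27: 0
Sum: 9 + 2 + 4 + 3 + 7 + 4 + 1 + 3 + 0 + 2 + 1 + 0 = 36

Inversions: 36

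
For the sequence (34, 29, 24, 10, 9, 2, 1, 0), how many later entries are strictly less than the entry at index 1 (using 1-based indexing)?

7

The element at index 1 is 34.
Elements after it: 29, 24, 10, 9, 2, 1, 0
Those smaller than 34: 29, 24, 10, 9, 2, 1, 0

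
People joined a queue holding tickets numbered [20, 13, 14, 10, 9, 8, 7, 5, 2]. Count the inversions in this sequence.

For each element, count later entries that are smaller:
20: 8
13: 6
14: 6
10: 5
9: 4
8: 3
7: 2
5: 1
2: 0
Sum: 8 + 6 + 6 + 5 + 4 + 3 + 2 + 1 + 0 = 35

35 inversions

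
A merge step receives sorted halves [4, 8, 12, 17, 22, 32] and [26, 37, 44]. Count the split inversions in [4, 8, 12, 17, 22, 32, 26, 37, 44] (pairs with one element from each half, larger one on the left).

For each element r of the right run, count left-run elements greater than r:
r = 26: 32 → 1
r = 37: none → 0
r = 44: none → 0
Cross-inversions: 1 + 0 + 0 = 1

1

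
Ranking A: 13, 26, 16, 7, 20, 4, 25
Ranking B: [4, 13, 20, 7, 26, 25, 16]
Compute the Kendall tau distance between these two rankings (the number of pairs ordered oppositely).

11 discordant pairs

Assign each item its position (1..7) in the first ordering, then rewrite the second ordering as that position sequence:
positions: 13→1, 26→2, 16→3, 7→4, 20→5, 4→6, 25→7
second ordering as positions: [6, 1, 5, 4, 2, 7, 3]
Discordant pairs = inversions in this position sequence.
6: 1, 5, 4, 2, 3 → 5
1: 0
5: 4, 2, 3 → 3
4: 2, 3 → 2
2: 0
7: 3 → 1
3: 0
Total: 5 + 0 + 3 + 2 + 0 + 1 + 0 = 11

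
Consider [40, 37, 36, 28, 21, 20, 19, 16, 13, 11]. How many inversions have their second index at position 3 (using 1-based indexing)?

The element at index 3 is 36.
Elements before it: 40, 37
Those larger than 36: 40, 37

2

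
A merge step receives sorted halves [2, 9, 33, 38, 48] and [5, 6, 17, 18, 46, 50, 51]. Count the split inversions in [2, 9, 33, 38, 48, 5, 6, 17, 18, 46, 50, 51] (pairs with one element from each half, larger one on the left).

15

For each element r of the right run, count left-run elements greater than r:
r = 5: 9, 33, 38, 48 → 4
r = 6: 9, 33, 38, 48 → 4
r = 17: 33, 38, 48 → 3
r = 18: 33, 38, 48 → 3
r = 46: 48 → 1
r = 50: none → 0
r = 51: none → 0
Cross-inversions: 4 + 4 + 3 + 3 + 1 + 0 + 0 = 15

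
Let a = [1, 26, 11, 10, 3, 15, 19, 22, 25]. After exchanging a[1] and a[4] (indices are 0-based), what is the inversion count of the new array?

5

Positions 1 and 4 hold 26 and 3; after swapping, the array is [1, 3, 11, 10, 26, 15, 19, 22, 25].
Element-by-element contributions:
1: 0
3: 0
11: 1
10: 0
26: 4
15: 0
19: 0
22: 0
25: 0
Sum: 0 + 0 + 1 + 0 + 4 + 0 + 0 + 0 + 0 = 5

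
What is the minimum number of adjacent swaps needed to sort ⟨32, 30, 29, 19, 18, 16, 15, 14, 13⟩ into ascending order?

Adjacent swaps: 36

Minimum adjacent swaps = number of inversions (each swap of adjacent out-of-order elements removes one inversion and no swap can remove more).
Count inversions — for each element, later elements that are smaller:
32: 30, 29, 19, 18, 16, 15, 14, 13 → 8
30: 29, 19, 18, 16, 15, 14, 13 → 7
29: 19, 18, 16, 15, 14, 13 → 6
19: 18, 16, 15, 14, 13 → 5
18: 16, 15, 14, 13 → 4
16: 15, 14, 13 → 3
15: 14, 13 → 2
14: 13 → 1
13: none → 0
Total inversions: 8 + 7 + 6 + 5 + 4 + 3 + 2 + 1 + 0 = 36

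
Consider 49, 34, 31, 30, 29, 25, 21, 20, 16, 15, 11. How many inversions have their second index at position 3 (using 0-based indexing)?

The element at index 3 is 30.
Elements before it: 49, 34, 31
Those larger than 30: 49, 34, 31

3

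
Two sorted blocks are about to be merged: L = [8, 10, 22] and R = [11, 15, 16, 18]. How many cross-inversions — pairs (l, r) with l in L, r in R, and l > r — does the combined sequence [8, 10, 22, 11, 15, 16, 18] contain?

There are 4 split inversions.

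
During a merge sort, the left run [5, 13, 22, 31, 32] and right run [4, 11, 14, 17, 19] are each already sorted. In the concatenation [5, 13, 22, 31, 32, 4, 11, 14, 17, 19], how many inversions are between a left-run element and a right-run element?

Count, for every r in R, how many entries of L exceed r:
r = 4: 5, 13, 22, 31, 32 → 5
r = 11: 13, 22, 31, 32 → 4
r = 14: 22, 31, 32 → 3
r = 17: 22, 31, 32 → 3
r = 19: 22, 31, 32 → 3
Cross-inversions: 5 + 4 + 3 + 3 + 3 = 18

18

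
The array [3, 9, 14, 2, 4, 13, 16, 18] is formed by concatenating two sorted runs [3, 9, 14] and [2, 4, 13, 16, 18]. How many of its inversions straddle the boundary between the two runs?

For each element r of the right run, count left-run elements greater than r:
r = 2: 3, 9, 14 → 3
r = 4: 9, 14 → 2
r = 13: 14 → 1
r = 16: none → 0
r = 18: none → 0
Cross-inversions: 3 + 2 + 1 + 0 + 0 = 6

6 split inversions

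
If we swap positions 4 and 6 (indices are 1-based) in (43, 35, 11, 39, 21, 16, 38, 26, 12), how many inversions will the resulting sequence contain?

There are 21 inversions.

Positions 4 and 6 hold 39 and 16; after swapping, the array is [43, 35, 11, 16, 21, 39, 38, 26, 12].
For each element, count later entries that are smaller:
43 → 35, 11, 16, 21, 39, 38, 26, 12 → 8
35 → 11, 16, 21, 26, 12 → 5
11 → none → 0
16 → 12 → 1
21 → 12 → 1
39 → 38, 26, 12 → 3
38 → 26, 12 → 2
26 → 12 → 1
12 → none → 0
Sum: 8 + 5 + 0 + 1 + 1 + 3 + 2 + 1 + 0 = 21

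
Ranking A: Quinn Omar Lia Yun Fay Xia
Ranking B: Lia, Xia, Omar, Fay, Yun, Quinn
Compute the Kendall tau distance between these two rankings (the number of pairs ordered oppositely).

There are 10 discordant pairs.

Assign each item its position (1..6) in the first ordering, then rewrite the second ordering as that position sequence:
positions: Quinn→1, Omar→2, Lia→3, Yun→4, Fay→5, Xia→6
second ordering as positions: [3, 6, 2, 5, 4, 1]
Discordant pairs = inversions in this position sequence.
3: 2, 1 → 2
6: 2, 5, 4, 1 → 4
2: 1 → 1
5: 4, 1 → 2
4: 1 → 1
1: 0
Total: 2 + 4 + 1 + 2 + 1 + 0 = 10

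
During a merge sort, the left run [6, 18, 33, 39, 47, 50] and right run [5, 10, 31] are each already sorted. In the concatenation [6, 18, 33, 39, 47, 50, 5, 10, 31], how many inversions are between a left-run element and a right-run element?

15 split inversions

For each element r of the right run, count left-run elements greater than r:
r = 5: 6, 18, 33, 39, 47, 50 → 6
r = 10: 18, 33, 39, 47, 50 → 5
r = 31: 33, 39, 47, 50 → 4
Cross-inversions: 6 + 5 + 4 = 15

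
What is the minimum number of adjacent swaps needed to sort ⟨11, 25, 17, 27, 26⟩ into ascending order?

2 swaps

The minimum number of adjacent swaps to sort an array equals its inversion count, since every such swap removes exactly one inversion.
Count inversions — for each element, later elements that are smaller:
11: none → 0
25: 17 → 1
17: none → 0
27: 26 → 1
26: none → 0
Total inversions: 0 + 1 + 0 + 1 + 0 = 2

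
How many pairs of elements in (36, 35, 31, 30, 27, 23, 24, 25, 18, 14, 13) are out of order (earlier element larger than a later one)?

Element-by-element contributions:
36 → 35, 31, 30, 27, 23, 24, 25, 18, 14, 13 → 10
35 → 31, 30, 27, 23, 24, 25, 18, 14, 13 → 9
31 → 30, 27, 23, 24, 25, 18, 14, 13 → 8
30 → 27, 23, 24, 25, 18, 14, 13 → 7
27 → 23, 24, 25, 18, 14, 13 → 6
23 → 18, 14, 13 → 3
24 → 18, 14, 13 → 3
25 → 18, 14, 13 → 3
18 → 14, 13 → 2
14 → 13 → 1
13 → none → 0
Sum: 10 + 9 + 8 + 7 + 6 + 3 + 3 + 3 + 2 + 1 + 0 = 52

52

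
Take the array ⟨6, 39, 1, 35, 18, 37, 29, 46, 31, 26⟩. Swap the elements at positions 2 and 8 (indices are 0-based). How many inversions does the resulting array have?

24 inversions

Positions 2 and 8 hold 1 and 31; after swapping, the array is [6, 39, 31, 35, 18, 37, 29, 46, 1, 26].
Element-by-element contributions:
6 → 1 → 1
39 → 31, 35, 18, 37, 29, 1, 26 → 7
31 → 18, 29, 1, 26 → 4
35 → 18, 29, 1, 26 → 4
18 → 1 → 1
37 → 29, 1, 26 → 3
29 → 1, 26 → 2
46 → 1, 26 → 2
1 → none → 0
26 → none → 0
Sum: 1 + 7 + 4 + 4 + 1 + 3 + 2 + 2 + 0 + 0 = 24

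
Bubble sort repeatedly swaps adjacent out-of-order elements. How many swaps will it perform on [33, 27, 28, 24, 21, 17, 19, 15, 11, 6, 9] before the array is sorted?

The minimum number of adjacent swaps to sort an array equals its inversion count, since every such swap removes exactly one inversion.
Count inversions — for each element, later elements that are smaller:
33: 27, 28, 24, 21, 17, 19, 15, 11, 6, 9 → 10
27: 24, 21, 17, 19, 15, 11, 6, 9 → 8
28: 24, 21, 17, 19, 15, 11, 6, 9 → 8
24: 21, 17, 19, 15, 11, 6, 9 → 7
21: 17, 19, 15, 11, 6, 9 → 6
17: 15, 11, 6, 9 → 4
19: 15, 11, 6, 9 → 4
15: 11, 6, 9 → 3
11: 6, 9 → 2
6: none → 0
9: none → 0
Total inversions: 10 + 8 + 8 + 7 + 6 + 4 + 4 + 3 + 2 + 0 + 0 = 52

52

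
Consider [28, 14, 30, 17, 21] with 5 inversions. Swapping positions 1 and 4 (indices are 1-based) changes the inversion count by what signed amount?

-1

Positions 1 and 4 hold 28 and 17; after swapping, the array is [17, 14, 30, 28, 21].
Element-by-element contributions:
17 → 14 → 1
14 → none → 0
30 → 28, 21 → 2
28 → 21 → 1
21 → none → 0
Sum: 1 + 0 + 2 + 1 + 0 = 4
Change: 4 − 5 = -1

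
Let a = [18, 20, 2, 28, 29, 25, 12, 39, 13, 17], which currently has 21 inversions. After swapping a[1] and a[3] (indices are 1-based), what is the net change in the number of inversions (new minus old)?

-1

Positions 1 and 3 hold 18 and 2; after swapping, the array is [2, 20, 18, 28, 29, 25, 12, 39, 13, 17].
Element-by-element contributions:
2 → none → 0
20 → 18, 12, 13, 17 → 4
18 → 12, 13, 17 → 3
28 → 25, 12, 13, 17 → 4
29 → 25, 12, 13, 17 → 4
25 → 12, 13, 17 → 3
12 → none → 0
39 → 13, 17 → 2
13 → none → 0
17 → none → 0
Sum: 0 + 4 + 3 + 4 + 4 + 3 + 0 + 2 + 0 + 0 = 20
Change: 20 − 21 = -1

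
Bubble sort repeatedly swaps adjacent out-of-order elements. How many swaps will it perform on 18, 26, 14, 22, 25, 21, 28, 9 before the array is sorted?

14 adjacent swaps

Each adjacent swap fixes exactly one inversion, so the minimum swap count equals the number of inversions.
Count inversions — for each element, later elements that are smaller:
18: 14, 9 → 2
26: 14, 22, 25, 21, 9 → 5
14: 9 → 1
22: 21, 9 → 2
25: 21, 9 → 2
21: 9 → 1
28: 9 → 1
9: none → 0
Total inversions: 2 + 5 + 1 + 2 + 2 + 1 + 1 + 0 = 14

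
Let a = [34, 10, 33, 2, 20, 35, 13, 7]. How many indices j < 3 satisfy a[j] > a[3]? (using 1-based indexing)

The element at index 3 is 33.
Elements before it: 34, 10
Those larger than 33: 34

1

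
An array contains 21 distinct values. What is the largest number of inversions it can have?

A reversed (strictly descending) arrangement makes every pair an inversion, giving C(21, 2) inversions.
C(21, 2) = 21·20/2 = 210

There are 210 inversions.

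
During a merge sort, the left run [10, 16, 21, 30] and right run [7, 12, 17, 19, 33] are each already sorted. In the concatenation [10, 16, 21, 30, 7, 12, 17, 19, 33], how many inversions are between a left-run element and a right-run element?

Count, for every r in R, how many entries of L exceed r:
r = 7: 10, 16, 21, 30 → 4
r = 12: 16, 21, 30 → 3
r = 17: 21, 30 → 2
r = 19: 21, 30 → 2
r = 33: none → 0
Cross-inversions: 4 + 3 + 2 + 2 + 0 = 11

11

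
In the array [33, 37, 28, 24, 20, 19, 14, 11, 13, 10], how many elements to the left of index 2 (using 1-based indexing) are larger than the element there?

0

The element at index 2 is 37.
Elements before it: 33
None of them are larger than 37.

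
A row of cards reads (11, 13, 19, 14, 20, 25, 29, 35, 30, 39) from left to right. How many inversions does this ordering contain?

2

Sweep left to right; for each value list the smaller values that follow it:
11: 0
13: 0
19: 1
14: 0
20: 0
25: 0
29: 0
35: 1
30: 0
39: 0
Sum: 0 + 0 + 1 + 0 + 0 + 0 + 0 + 1 + 0 + 0 = 2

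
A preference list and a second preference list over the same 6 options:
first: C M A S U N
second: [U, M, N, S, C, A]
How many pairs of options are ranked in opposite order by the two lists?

10 pairs

Assign each item its position (1..6) in the first ordering, then rewrite the second ordering as that position sequence:
positions: C→1, M→2, A→3, S→4, U→5, N→6
second ordering as positions: [5, 2, 6, 4, 1, 3]
Discordant pairs = inversions in this position sequence.
5: 2, 4, 1, 3 → 4
2: 1 → 1
6: 4, 1, 3 → 3
4: 1, 3 → 2
1: 0
3: 0
Total: 4 + 1 + 3 + 2 + 0 + 0 = 10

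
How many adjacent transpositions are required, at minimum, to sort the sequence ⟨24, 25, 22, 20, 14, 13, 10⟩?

Each adjacent swap fixes exactly one inversion, so the minimum swap count equals the number of inversions.
Count inversions — for each element, later elements that are smaller:
24: 22, 20, 14, 13, 10 → 5
25: 22, 20, 14, 13, 10 → 5
22: 20, 14, 13, 10 → 4
20: 14, 13, 10 → 3
14: 13, 10 → 2
13: 10 → 1
10: none → 0
Total inversions: 5 + 5 + 4 + 3 + 2 + 1 + 0 = 20

There are 20 swaps.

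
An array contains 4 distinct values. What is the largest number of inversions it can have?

6 inversions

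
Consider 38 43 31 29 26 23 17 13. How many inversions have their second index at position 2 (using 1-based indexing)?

0

The element at index 2 is 43.
Elements before it: 38
None of them are larger than 43.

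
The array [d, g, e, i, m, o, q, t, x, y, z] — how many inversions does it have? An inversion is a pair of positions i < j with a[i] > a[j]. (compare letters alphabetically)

1

Element-by-element contributions:
d → none → 0
g → e → 1
e → none → 0
i → none → 0
m → none → 0
o → none → 0
q → none → 0
t → none → 0
x → none → 0
y → none → 0
z → none → 0
Sum: 0 + 1 + 0 + 0 + 0 + 0 + 0 + 0 + 0 + 0 + 0 = 1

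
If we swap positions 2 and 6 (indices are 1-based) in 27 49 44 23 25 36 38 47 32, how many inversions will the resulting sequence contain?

14

Positions 2 and 6 hold 49 and 36; after swapping, the array is [27, 36, 44, 23, 25, 49, 38, 47, 32].
For each element, count later entries that are smaller:
27 → 23, 25 → 2
36 → 23, 25, 32 → 3
44 → 23, 25, 38, 32 → 4
23 → none → 0
25 → none → 0
49 → 38, 47, 32 → 3
38 → 32 → 1
47 → 32 → 1
32 → none → 0
Sum: 2 + 3 + 4 + 0 + 0 + 3 + 1 + 1 + 0 = 14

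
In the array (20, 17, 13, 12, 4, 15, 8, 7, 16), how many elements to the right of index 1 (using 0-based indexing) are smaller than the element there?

The element at index 1 is 17.
Elements after it: 13, 12, 4, 15, 8, 7, 16
Those smaller than 17: 13, 12, 4, 15, 8, 7, 16

7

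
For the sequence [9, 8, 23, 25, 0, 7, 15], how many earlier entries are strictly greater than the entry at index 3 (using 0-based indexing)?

The element at index 3 is 25.
Elements before it: 9, 8, 23
None of them are larger than 25.

0 such elements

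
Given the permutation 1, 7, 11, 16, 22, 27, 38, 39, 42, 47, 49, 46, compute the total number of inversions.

2

Count, for each position, how many later elements it exceeds:
1: 0
7: 0
11: 0
16: 0
22: 0
27: 0
38: 0
39: 0
42: 0
47: 1
49: 1
46: 0
Sum: 0 + 0 + 0 + 0 + 0 + 0 + 0 + 0 + 0 + 1 + 1 + 0 = 2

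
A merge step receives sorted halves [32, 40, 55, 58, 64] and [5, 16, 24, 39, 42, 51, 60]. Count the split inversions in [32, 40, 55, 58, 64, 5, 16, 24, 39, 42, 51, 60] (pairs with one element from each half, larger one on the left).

Take each right-half value and tally the left-half values above it:
r = 5: 32, 40, 55, 58, 64 → 5
r = 16: 32, 40, 55, 58, 64 → 5
r = 24: 32, 40, 55, 58, 64 → 5
r = 39: 40, 55, 58, 64 → 4
r = 42: 55, 58, 64 → 3
r = 51: 55, 58, 64 → 3
r = 60: 64 → 1
Cross-inversions: 5 + 5 + 5 + 4 + 3 + 3 + 1 = 26

26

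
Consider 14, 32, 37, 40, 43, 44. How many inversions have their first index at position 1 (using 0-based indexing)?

0

The element at index 1 is 32.
Elements after it: 37, 40, 43, 44
None of them are smaller than 32.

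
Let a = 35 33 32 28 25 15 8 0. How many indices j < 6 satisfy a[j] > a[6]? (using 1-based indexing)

The element at index 6 is 15.
Elements before it: 35, 33, 32, 28, 25
Those larger than 15: 35, 33, 32, 28, 25

5 such elements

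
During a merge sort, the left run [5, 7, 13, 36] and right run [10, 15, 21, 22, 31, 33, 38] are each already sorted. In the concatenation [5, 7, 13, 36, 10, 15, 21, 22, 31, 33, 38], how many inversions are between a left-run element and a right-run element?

7

For each element r of the right run, count left-run elements greater than r:
r = 10: 13, 36 → 2
r = 15: 36 → 1
r = 21: 36 → 1
r = 22: 36 → 1
r = 31: 36 → 1
r = 33: 36 → 1
r = 38: none → 0
Cross-inversions: 2 + 1 + 1 + 1 + 1 + 1 + 0 = 7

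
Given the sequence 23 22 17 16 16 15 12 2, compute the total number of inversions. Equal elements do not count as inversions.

27 out-of-order pairs

Element-by-element contributions:
23 → 22, 17, 16, 16, 15, 12, 2 → 7
22 → 17, 16, 16, 15, 12, 2 → 6
17 → 16, 16, 15, 12, 2 → 5
16 → 15, 12, 2 → 3
16 → 15, 12, 2 → 3
15 → 12, 2 → 2
12 → 2 → 1
2 → none → 0
Sum: 7 + 6 + 5 + 3 + 3 + 2 + 1 + 0 = 27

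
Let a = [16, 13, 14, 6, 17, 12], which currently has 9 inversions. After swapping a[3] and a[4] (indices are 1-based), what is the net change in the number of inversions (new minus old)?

-1

Positions 3 and 4 hold 14 and 6; after swapping, the array is [16, 13, 6, 14, 17, 12].
Count, for each position, how many later elements it exceeds:
16: 4
13: 2
6: 0
14: 1
17: 1
12: 0
Sum: 4 + 2 + 0 + 1 + 1 + 0 = 8
Change: 8 − 9 = -1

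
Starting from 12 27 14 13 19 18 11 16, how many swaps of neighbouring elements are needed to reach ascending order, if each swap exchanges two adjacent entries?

15 swaps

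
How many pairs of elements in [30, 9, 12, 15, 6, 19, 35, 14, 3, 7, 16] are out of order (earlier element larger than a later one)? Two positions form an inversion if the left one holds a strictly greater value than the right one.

There are 30 inversions.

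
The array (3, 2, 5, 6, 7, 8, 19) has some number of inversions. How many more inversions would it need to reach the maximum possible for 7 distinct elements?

Maximum inversions for 7 distinct elements is C(7, 2) = 7·6/2 = 21.
Current inversions — for each element, count later smaller elements:
3: 1
2: 0
5: 0
6: 0
7: 0
8: 0
19: 0
Current total: 1 + 0 + 0 + 0 + 0 + 0 + 0 = 1
Shortfall: 21 − 1 = 20

20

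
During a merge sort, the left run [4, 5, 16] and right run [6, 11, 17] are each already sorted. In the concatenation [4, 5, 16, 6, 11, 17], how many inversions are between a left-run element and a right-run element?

2

Take each right-half value and tally the left-half values above it:
r = 6: 16 → 1
r = 11: 16 → 1
r = 17: none → 0
Cross-inversions: 1 + 1 + 0 = 2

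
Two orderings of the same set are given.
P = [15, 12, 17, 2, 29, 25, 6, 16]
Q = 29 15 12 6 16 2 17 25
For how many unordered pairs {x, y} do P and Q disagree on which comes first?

There are 11 disagreeing pairs.

Assign each item its position (1..8) in the first ordering, then rewrite the second ordering as that position sequence:
positions: 15→1, 12→2, 17→3, 2→4, 29→5, 25→6, 6→7, 16→8
second ordering as positions: [5, 1, 2, 7, 8, 4, 3, 6]
Discordant pairs = inversions in this position sequence.
5: 1, 2, 4, 3 → 4
1: 0
2: 0
7: 4, 3, 6 → 3
8: 4, 3, 6 → 3
4: 3 → 1
3: 0
6: 0
Total: 4 + 0 + 0 + 3 + 3 + 1 + 0 + 0 = 11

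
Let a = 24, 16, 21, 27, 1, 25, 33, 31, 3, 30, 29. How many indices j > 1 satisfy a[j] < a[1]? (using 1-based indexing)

The element at index 1 is 24.
Elements after it: 16, 21, 27, 1, 25, 33, 31, 3, 30, 29
Those smaller than 24: 16, 21, 1, 3

4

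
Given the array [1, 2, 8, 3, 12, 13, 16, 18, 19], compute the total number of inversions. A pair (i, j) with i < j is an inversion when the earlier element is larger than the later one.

Count, for each position, how many later elements it exceeds:
1 → none → 0
2 → none → 0
8 → 3 → 1
3 → none → 0
12 → none → 0
13 → none → 0
16 → none → 0
18 → none → 0
19 → none → 0
Sum: 0 + 0 + 1 + 0 + 0 + 0 + 0 + 0 + 0 = 1

There is 1 inversion.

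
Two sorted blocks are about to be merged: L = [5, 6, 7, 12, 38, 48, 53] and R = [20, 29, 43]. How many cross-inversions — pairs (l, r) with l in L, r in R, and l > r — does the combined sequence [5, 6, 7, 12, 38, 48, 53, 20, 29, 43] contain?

8 split inversions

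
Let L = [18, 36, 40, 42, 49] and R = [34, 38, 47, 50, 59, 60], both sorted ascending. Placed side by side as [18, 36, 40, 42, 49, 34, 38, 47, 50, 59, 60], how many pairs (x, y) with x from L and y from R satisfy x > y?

8

Take each right-half value and tally the left-half values above it:
r = 34: 36, 40, 42, 49 → 4
r = 38: 40, 42, 49 → 3
r = 47: 49 → 1
r = 50: none → 0
r = 59: none → 0
r = 60: none → 0
Cross-inversions: 4 + 3 + 1 + 0 + 0 + 0 = 8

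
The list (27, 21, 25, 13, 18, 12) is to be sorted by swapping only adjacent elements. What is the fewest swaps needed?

13 adjacent swaps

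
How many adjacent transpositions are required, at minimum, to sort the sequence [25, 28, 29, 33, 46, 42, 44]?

Each adjacent swap fixes exactly one inversion, so the minimum swap count equals the number of inversions.
Count inversions — for each element, later elements that are smaller:
25: none → 0
28: none → 0
29: none → 0
33: none → 0
46: 42, 44 → 2
42: none → 0
44: none → 0
Total inversions: 0 + 0 + 0 + 0 + 2 + 0 + 0 = 2

2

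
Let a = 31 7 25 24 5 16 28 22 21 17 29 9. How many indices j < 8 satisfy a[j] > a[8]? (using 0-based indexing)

The element at index 8 is 21.
Elements before it: 31, 7, 25, 24, 5, 16, 28, 22
Those larger than 21: 31, 25, 24, 28, 22

5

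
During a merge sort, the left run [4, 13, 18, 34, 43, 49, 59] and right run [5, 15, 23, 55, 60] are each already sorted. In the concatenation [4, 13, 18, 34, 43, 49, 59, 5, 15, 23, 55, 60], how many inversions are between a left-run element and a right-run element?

16

Take each right-half value and tally the left-half values above it:
r = 5: 13, 18, 34, 43, 49, 59 → 6
r = 15: 18, 34, 43, 49, 59 → 5
r = 23: 34, 43, 49, 59 → 4
r = 55: 59 → 1
r = 60: none → 0
Cross-inversions: 6 + 5 + 4 + 1 + 0 = 16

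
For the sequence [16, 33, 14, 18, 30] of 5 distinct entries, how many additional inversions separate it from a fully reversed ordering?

Maximum inversions for 5 distinct elements is C(5, 2) = 5·4/2 = 10.
Current inversions — for each element, count later smaller elements:
16: 1
33: 3
14: 0
18: 0
30: 0
Current total: 1 + 3 + 0 + 0 + 0 = 4
Shortfall: 10 − 4 = 6

6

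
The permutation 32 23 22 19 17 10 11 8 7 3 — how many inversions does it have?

Count, for each position, how many later elements it exceeds:
32: 9
23: 8
22: 7
19: 6
17: 5
10: 3
11: 3
8: 2
7: 1
3: 0
Sum: 9 + 8 + 7 + 6 + 5 + 3 + 3 + 2 + 1 + 0 = 44

44 inversions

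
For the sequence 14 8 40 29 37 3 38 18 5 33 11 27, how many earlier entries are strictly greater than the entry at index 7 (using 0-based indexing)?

4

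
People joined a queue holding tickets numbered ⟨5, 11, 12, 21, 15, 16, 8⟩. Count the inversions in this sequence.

Count, for each position, how many later elements it exceeds:
5 → none → 0
11 → 8 → 1
12 → 8 → 1
21 → 15, 16, 8 → 3
15 → 8 → 1
16 → 8 → 1
8 → none → 0
Sum: 0 + 1 + 1 + 3 + 1 + 1 + 0 = 7

7 inversions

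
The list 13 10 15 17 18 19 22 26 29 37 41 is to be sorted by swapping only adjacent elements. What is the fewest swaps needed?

1

Minimum adjacent swaps = number of inversions (each swap of adjacent out-of-order elements removes one inversion and no swap can remove more).
Count inversions — for each element, later elements that are smaller:
13: 10 → 1
10: none → 0
15: none → 0
17: none → 0
18: none → 0
19: none → 0
22: none → 0
26: none → 0
29: none → 0
37: none → 0
41: none → 0
Total inversions: 1 + 0 + 0 + 0 + 0 + 0 + 0 + 0 + 0 + 0 + 0 = 1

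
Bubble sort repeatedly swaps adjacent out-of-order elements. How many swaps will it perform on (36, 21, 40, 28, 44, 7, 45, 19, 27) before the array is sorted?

Each adjacent swap fixes exactly one inversion, so the minimum swap count equals the number of inversions.
Count inversions — for each element, later elements that are smaller:
36: 21, 28, 7, 19, 27 → 5
21: 7, 19 → 2
40: 28, 7, 19, 27 → 4
28: 7, 19, 27 → 3
44: 7, 19, 27 → 3
7: none → 0
45: 19, 27 → 2
19: none → 0
27: none → 0
Total inversions: 5 + 2 + 4 + 3 + 3 + 0 + 2 + 0 + 0 = 19

19 adjacent swaps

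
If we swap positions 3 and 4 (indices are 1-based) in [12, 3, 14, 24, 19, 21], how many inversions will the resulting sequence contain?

4

Positions 3 and 4 hold 14 and 24; after swapping, the array is [12, 3, 24, 14, 19, 21].
Sweep left to right; for each value list the smaller values that follow it:
12 → 3 → 1
3 → none → 0
24 → 14, 19, 21 → 3
14 → none → 0
19 → none → 0
21 → none → 0
Sum: 1 + 0 + 3 + 0 + 0 + 0 = 4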